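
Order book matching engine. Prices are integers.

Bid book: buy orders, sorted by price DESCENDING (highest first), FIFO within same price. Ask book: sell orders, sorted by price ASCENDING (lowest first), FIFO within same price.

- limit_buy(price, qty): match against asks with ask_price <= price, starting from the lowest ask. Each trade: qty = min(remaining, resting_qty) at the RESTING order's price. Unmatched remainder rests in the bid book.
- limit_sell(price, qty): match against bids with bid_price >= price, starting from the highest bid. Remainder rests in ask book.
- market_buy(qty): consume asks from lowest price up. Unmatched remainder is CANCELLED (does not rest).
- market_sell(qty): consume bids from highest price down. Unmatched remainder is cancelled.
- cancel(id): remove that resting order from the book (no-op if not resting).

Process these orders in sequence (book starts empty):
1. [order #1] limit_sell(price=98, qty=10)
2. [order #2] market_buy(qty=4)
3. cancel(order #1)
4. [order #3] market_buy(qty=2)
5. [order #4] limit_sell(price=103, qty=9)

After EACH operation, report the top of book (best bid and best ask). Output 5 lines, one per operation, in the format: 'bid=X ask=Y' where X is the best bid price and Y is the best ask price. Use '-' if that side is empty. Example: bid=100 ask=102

After op 1 [order #1] limit_sell(price=98, qty=10): fills=none; bids=[-] asks=[#1:10@98]
After op 2 [order #2] market_buy(qty=4): fills=#2x#1:4@98; bids=[-] asks=[#1:6@98]
After op 3 cancel(order #1): fills=none; bids=[-] asks=[-]
After op 4 [order #3] market_buy(qty=2): fills=none; bids=[-] asks=[-]
After op 5 [order #4] limit_sell(price=103, qty=9): fills=none; bids=[-] asks=[#4:9@103]

Answer: bid=- ask=98
bid=- ask=98
bid=- ask=-
bid=- ask=-
bid=- ask=103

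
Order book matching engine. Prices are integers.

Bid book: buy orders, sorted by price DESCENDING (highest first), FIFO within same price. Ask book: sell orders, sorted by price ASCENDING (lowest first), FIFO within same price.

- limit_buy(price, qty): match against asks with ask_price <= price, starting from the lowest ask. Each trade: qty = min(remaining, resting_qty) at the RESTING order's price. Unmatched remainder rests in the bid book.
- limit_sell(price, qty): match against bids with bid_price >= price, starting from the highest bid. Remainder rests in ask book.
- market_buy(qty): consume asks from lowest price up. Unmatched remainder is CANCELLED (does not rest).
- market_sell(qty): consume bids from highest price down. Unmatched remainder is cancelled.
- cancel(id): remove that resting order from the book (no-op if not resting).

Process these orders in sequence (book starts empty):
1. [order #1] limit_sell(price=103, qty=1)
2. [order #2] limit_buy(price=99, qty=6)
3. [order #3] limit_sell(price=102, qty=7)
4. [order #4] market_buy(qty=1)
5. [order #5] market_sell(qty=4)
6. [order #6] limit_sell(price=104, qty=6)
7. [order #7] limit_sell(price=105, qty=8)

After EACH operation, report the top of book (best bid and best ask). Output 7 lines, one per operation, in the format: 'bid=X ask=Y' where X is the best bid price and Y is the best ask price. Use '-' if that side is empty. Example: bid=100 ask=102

After op 1 [order #1] limit_sell(price=103, qty=1): fills=none; bids=[-] asks=[#1:1@103]
After op 2 [order #2] limit_buy(price=99, qty=6): fills=none; bids=[#2:6@99] asks=[#1:1@103]
After op 3 [order #3] limit_sell(price=102, qty=7): fills=none; bids=[#2:6@99] asks=[#3:7@102 #1:1@103]
After op 4 [order #4] market_buy(qty=1): fills=#4x#3:1@102; bids=[#2:6@99] asks=[#3:6@102 #1:1@103]
After op 5 [order #5] market_sell(qty=4): fills=#2x#5:4@99; bids=[#2:2@99] asks=[#3:6@102 #1:1@103]
After op 6 [order #6] limit_sell(price=104, qty=6): fills=none; bids=[#2:2@99] asks=[#3:6@102 #1:1@103 #6:6@104]
After op 7 [order #7] limit_sell(price=105, qty=8): fills=none; bids=[#2:2@99] asks=[#3:6@102 #1:1@103 #6:6@104 #7:8@105]

Answer: bid=- ask=103
bid=99 ask=103
bid=99 ask=102
bid=99 ask=102
bid=99 ask=102
bid=99 ask=102
bid=99 ask=102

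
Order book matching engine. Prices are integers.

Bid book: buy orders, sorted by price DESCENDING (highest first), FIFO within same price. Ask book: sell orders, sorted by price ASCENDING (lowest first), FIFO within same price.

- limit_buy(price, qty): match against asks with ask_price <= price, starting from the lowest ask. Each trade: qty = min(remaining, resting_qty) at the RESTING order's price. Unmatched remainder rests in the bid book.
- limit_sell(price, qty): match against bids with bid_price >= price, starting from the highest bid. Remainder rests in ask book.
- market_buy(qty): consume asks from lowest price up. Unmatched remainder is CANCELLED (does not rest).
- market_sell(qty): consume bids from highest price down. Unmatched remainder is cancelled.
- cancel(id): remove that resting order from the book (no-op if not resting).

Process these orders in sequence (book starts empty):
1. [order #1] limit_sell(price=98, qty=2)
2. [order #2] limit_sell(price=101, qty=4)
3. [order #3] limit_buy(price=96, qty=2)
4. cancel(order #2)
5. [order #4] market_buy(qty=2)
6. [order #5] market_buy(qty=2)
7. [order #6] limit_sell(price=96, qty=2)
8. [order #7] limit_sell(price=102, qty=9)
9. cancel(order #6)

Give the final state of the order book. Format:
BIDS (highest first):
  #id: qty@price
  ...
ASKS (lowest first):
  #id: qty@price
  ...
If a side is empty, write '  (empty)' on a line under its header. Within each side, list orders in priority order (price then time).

Answer: BIDS (highest first):
  (empty)
ASKS (lowest first):
  #7: 9@102

Derivation:
After op 1 [order #1] limit_sell(price=98, qty=2): fills=none; bids=[-] asks=[#1:2@98]
After op 2 [order #2] limit_sell(price=101, qty=4): fills=none; bids=[-] asks=[#1:2@98 #2:4@101]
After op 3 [order #3] limit_buy(price=96, qty=2): fills=none; bids=[#3:2@96] asks=[#1:2@98 #2:4@101]
After op 4 cancel(order #2): fills=none; bids=[#3:2@96] asks=[#1:2@98]
After op 5 [order #4] market_buy(qty=2): fills=#4x#1:2@98; bids=[#3:2@96] asks=[-]
After op 6 [order #5] market_buy(qty=2): fills=none; bids=[#3:2@96] asks=[-]
After op 7 [order #6] limit_sell(price=96, qty=2): fills=#3x#6:2@96; bids=[-] asks=[-]
After op 8 [order #7] limit_sell(price=102, qty=9): fills=none; bids=[-] asks=[#7:9@102]
After op 9 cancel(order #6): fills=none; bids=[-] asks=[#7:9@102]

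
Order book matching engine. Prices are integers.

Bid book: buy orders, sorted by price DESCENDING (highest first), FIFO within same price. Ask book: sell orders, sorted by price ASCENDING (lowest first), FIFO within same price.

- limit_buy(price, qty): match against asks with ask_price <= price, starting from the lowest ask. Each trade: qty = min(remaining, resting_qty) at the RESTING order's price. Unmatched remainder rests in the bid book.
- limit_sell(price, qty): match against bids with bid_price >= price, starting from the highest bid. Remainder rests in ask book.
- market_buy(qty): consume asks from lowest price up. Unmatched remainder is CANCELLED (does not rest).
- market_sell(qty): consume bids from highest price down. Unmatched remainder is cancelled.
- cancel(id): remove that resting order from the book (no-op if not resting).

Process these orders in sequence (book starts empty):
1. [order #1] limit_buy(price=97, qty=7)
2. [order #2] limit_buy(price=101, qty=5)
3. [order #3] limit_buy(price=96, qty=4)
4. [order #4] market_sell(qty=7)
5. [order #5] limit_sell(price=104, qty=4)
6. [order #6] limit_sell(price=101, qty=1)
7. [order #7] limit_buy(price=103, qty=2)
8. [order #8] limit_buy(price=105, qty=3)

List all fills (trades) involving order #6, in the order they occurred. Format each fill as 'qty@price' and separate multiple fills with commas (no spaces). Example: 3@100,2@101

Answer: 1@101

Derivation:
After op 1 [order #1] limit_buy(price=97, qty=7): fills=none; bids=[#1:7@97] asks=[-]
After op 2 [order #2] limit_buy(price=101, qty=5): fills=none; bids=[#2:5@101 #1:7@97] asks=[-]
After op 3 [order #3] limit_buy(price=96, qty=4): fills=none; bids=[#2:5@101 #1:7@97 #3:4@96] asks=[-]
After op 4 [order #4] market_sell(qty=7): fills=#2x#4:5@101 #1x#4:2@97; bids=[#1:5@97 #3:4@96] asks=[-]
After op 5 [order #5] limit_sell(price=104, qty=4): fills=none; bids=[#1:5@97 #3:4@96] asks=[#5:4@104]
After op 6 [order #6] limit_sell(price=101, qty=1): fills=none; bids=[#1:5@97 #3:4@96] asks=[#6:1@101 #5:4@104]
After op 7 [order #7] limit_buy(price=103, qty=2): fills=#7x#6:1@101; bids=[#7:1@103 #1:5@97 #3:4@96] asks=[#5:4@104]
After op 8 [order #8] limit_buy(price=105, qty=3): fills=#8x#5:3@104; bids=[#7:1@103 #1:5@97 #3:4@96] asks=[#5:1@104]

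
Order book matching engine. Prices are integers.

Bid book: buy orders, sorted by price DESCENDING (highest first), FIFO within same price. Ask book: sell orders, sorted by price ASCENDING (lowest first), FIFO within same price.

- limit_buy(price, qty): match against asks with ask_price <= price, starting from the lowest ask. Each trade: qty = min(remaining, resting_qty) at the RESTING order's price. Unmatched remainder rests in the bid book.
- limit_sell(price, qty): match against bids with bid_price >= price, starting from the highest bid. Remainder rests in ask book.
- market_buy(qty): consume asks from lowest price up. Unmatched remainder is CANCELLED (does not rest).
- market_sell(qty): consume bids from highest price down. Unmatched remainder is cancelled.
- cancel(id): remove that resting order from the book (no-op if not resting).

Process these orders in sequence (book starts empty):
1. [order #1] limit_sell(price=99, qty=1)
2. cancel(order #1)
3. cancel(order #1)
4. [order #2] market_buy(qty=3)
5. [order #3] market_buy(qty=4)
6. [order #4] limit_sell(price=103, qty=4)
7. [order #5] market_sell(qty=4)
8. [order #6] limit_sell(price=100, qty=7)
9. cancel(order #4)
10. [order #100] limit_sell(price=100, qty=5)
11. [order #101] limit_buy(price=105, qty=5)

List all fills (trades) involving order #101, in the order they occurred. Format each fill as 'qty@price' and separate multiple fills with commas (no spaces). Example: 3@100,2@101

After op 1 [order #1] limit_sell(price=99, qty=1): fills=none; bids=[-] asks=[#1:1@99]
After op 2 cancel(order #1): fills=none; bids=[-] asks=[-]
After op 3 cancel(order #1): fills=none; bids=[-] asks=[-]
After op 4 [order #2] market_buy(qty=3): fills=none; bids=[-] asks=[-]
After op 5 [order #3] market_buy(qty=4): fills=none; bids=[-] asks=[-]
After op 6 [order #4] limit_sell(price=103, qty=4): fills=none; bids=[-] asks=[#4:4@103]
After op 7 [order #5] market_sell(qty=4): fills=none; bids=[-] asks=[#4:4@103]
After op 8 [order #6] limit_sell(price=100, qty=7): fills=none; bids=[-] asks=[#6:7@100 #4:4@103]
After op 9 cancel(order #4): fills=none; bids=[-] asks=[#6:7@100]
After op 10 [order #100] limit_sell(price=100, qty=5): fills=none; bids=[-] asks=[#6:7@100 #100:5@100]
After op 11 [order #101] limit_buy(price=105, qty=5): fills=#101x#6:5@100; bids=[-] asks=[#6:2@100 #100:5@100]

Answer: 5@100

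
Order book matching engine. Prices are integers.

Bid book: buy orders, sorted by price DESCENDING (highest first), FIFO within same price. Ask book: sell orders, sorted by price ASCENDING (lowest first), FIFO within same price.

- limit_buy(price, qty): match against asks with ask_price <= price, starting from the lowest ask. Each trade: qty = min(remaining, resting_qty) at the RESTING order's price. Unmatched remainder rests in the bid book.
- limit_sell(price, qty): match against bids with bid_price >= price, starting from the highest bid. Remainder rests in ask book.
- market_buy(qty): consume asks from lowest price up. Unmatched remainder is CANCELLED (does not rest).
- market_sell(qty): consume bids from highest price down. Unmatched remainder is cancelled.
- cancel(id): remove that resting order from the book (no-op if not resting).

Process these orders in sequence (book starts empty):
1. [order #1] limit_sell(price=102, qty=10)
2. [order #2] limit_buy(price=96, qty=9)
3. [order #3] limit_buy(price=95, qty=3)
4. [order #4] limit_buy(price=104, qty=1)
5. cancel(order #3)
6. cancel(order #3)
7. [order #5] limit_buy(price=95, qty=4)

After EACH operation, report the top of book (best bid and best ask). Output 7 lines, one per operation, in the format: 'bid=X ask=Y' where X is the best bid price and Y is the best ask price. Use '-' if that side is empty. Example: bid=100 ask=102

Answer: bid=- ask=102
bid=96 ask=102
bid=96 ask=102
bid=96 ask=102
bid=96 ask=102
bid=96 ask=102
bid=96 ask=102

Derivation:
After op 1 [order #1] limit_sell(price=102, qty=10): fills=none; bids=[-] asks=[#1:10@102]
After op 2 [order #2] limit_buy(price=96, qty=9): fills=none; bids=[#2:9@96] asks=[#1:10@102]
After op 3 [order #3] limit_buy(price=95, qty=3): fills=none; bids=[#2:9@96 #3:3@95] asks=[#1:10@102]
After op 4 [order #4] limit_buy(price=104, qty=1): fills=#4x#1:1@102; bids=[#2:9@96 #3:3@95] asks=[#1:9@102]
After op 5 cancel(order #3): fills=none; bids=[#2:9@96] asks=[#1:9@102]
After op 6 cancel(order #3): fills=none; bids=[#2:9@96] asks=[#1:9@102]
After op 7 [order #5] limit_buy(price=95, qty=4): fills=none; bids=[#2:9@96 #5:4@95] asks=[#1:9@102]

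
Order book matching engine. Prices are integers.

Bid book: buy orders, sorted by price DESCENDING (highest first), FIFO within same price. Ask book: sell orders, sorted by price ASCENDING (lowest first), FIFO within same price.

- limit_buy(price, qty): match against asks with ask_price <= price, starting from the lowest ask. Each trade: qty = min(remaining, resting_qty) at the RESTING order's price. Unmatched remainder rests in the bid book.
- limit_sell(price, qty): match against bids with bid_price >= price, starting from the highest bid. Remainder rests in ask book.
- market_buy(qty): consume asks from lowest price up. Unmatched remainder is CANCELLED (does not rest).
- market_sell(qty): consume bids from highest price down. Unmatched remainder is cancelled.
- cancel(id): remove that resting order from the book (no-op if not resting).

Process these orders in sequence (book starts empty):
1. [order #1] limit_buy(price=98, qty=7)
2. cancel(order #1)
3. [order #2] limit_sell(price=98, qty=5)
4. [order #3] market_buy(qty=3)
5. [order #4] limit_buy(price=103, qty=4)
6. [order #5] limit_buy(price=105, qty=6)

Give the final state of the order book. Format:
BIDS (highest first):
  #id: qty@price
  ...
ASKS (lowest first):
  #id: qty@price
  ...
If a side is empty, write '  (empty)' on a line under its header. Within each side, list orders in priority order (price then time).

Answer: BIDS (highest first):
  #5: 6@105
  #4: 2@103
ASKS (lowest first):
  (empty)

Derivation:
After op 1 [order #1] limit_buy(price=98, qty=7): fills=none; bids=[#1:7@98] asks=[-]
After op 2 cancel(order #1): fills=none; bids=[-] asks=[-]
After op 3 [order #2] limit_sell(price=98, qty=5): fills=none; bids=[-] asks=[#2:5@98]
After op 4 [order #3] market_buy(qty=3): fills=#3x#2:3@98; bids=[-] asks=[#2:2@98]
After op 5 [order #4] limit_buy(price=103, qty=4): fills=#4x#2:2@98; bids=[#4:2@103] asks=[-]
After op 6 [order #5] limit_buy(price=105, qty=6): fills=none; bids=[#5:6@105 #4:2@103] asks=[-]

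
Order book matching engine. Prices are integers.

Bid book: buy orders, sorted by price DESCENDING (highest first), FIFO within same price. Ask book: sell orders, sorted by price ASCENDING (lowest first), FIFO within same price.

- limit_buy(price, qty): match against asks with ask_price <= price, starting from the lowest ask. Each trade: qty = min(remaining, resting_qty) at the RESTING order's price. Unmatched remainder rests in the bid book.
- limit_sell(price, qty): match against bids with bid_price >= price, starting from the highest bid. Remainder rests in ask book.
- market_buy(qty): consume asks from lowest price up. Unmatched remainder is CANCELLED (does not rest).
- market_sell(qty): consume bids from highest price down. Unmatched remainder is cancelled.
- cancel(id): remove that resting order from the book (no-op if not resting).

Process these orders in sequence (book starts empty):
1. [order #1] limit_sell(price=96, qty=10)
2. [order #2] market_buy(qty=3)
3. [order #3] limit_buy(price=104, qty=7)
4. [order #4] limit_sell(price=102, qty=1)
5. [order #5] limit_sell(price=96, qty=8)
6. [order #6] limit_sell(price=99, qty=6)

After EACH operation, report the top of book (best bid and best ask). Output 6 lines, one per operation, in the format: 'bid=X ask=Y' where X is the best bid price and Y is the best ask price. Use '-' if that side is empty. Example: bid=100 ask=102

After op 1 [order #1] limit_sell(price=96, qty=10): fills=none; bids=[-] asks=[#1:10@96]
After op 2 [order #2] market_buy(qty=3): fills=#2x#1:3@96; bids=[-] asks=[#1:7@96]
After op 3 [order #3] limit_buy(price=104, qty=7): fills=#3x#1:7@96; bids=[-] asks=[-]
After op 4 [order #4] limit_sell(price=102, qty=1): fills=none; bids=[-] asks=[#4:1@102]
After op 5 [order #5] limit_sell(price=96, qty=8): fills=none; bids=[-] asks=[#5:8@96 #4:1@102]
After op 6 [order #6] limit_sell(price=99, qty=6): fills=none; bids=[-] asks=[#5:8@96 #6:6@99 #4:1@102]

Answer: bid=- ask=96
bid=- ask=96
bid=- ask=-
bid=- ask=102
bid=- ask=96
bid=- ask=96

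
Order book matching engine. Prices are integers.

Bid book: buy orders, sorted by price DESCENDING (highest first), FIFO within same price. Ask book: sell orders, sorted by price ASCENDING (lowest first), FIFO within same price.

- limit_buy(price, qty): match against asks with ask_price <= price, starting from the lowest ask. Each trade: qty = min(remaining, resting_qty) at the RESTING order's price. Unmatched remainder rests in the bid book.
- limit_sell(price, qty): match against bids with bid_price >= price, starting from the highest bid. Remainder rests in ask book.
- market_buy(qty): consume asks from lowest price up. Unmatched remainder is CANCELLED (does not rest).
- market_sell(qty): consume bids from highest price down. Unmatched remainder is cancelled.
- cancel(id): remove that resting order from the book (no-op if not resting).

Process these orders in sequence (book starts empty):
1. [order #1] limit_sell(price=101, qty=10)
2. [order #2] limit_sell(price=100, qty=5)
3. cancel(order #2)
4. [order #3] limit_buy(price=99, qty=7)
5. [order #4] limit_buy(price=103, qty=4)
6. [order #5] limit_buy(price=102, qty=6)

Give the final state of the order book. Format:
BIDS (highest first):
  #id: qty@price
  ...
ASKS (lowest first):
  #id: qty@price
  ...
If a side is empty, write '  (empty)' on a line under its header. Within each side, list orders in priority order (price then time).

Answer: BIDS (highest first):
  #3: 7@99
ASKS (lowest first):
  (empty)

Derivation:
After op 1 [order #1] limit_sell(price=101, qty=10): fills=none; bids=[-] asks=[#1:10@101]
After op 2 [order #2] limit_sell(price=100, qty=5): fills=none; bids=[-] asks=[#2:5@100 #1:10@101]
After op 3 cancel(order #2): fills=none; bids=[-] asks=[#1:10@101]
After op 4 [order #3] limit_buy(price=99, qty=7): fills=none; bids=[#3:7@99] asks=[#1:10@101]
After op 5 [order #4] limit_buy(price=103, qty=4): fills=#4x#1:4@101; bids=[#3:7@99] asks=[#1:6@101]
After op 6 [order #5] limit_buy(price=102, qty=6): fills=#5x#1:6@101; bids=[#3:7@99] asks=[-]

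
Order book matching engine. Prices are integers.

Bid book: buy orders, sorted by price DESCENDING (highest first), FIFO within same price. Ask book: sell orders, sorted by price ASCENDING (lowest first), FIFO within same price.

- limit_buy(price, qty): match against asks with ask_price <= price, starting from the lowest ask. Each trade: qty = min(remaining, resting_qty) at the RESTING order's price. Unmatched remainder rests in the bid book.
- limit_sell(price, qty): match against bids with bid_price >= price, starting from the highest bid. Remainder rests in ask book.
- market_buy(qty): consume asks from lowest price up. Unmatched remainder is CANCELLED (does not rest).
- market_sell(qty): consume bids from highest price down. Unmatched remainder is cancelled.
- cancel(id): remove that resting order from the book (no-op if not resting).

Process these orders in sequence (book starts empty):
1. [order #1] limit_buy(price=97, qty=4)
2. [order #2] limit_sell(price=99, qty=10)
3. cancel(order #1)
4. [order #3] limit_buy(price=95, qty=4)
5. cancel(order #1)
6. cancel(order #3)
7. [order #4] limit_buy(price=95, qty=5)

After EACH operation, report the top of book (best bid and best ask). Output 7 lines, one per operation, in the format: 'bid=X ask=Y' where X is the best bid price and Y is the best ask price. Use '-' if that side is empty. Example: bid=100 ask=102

Answer: bid=97 ask=-
bid=97 ask=99
bid=- ask=99
bid=95 ask=99
bid=95 ask=99
bid=- ask=99
bid=95 ask=99

Derivation:
After op 1 [order #1] limit_buy(price=97, qty=4): fills=none; bids=[#1:4@97] asks=[-]
After op 2 [order #2] limit_sell(price=99, qty=10): fills=none; bids=[#1:4@97] asks=[#2:10@99]
After op 3 cancel(order #1): fills=none; bids=[-] asks=[#2:10@99]
After op 4 [order #3] limit_buy(price=95, qty=4): fills=none; bids=[#3:4@95] asks=[#2:10@99]
After op 5 cancel(order #1): fills=none; bids=[#3:4@95] asks=[#2:10@99]
After op 6 cancel(order #3): fills=none; bids=[-] asks=[#2:10@99]
After op 7 [order #4] limit_buy(price=95, qty=5): fills=none; bids=[#4:5@95] asks=[#2:10@99]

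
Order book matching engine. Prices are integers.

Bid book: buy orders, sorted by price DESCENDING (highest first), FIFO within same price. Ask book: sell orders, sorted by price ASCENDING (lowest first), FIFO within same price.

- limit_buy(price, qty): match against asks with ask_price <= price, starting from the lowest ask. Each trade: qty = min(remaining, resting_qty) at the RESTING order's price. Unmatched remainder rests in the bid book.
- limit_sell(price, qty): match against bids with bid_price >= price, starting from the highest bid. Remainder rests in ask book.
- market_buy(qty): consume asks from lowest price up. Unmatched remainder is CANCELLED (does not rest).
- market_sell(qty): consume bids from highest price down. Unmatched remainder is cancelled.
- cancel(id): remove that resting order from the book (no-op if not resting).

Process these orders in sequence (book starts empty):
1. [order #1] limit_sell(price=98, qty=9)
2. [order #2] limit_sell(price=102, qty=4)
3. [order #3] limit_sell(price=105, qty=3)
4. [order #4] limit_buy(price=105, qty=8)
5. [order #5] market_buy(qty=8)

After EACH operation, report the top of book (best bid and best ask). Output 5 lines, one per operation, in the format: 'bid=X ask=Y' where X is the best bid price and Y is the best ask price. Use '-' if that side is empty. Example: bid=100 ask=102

After op 1 [order #1] limit_sell(price=98, qty=9): fills=none; bids=[-] asks=[#1:9@98]
After op 2 [order #2] limit_sell(price=102, qty=4): fills=none; bids=[-] asks=[#1:9@98 #2:4@102]
After op 3 [order #3] limit_sell(price=105, qty=3): fills=none; bids=[-] asks=[#1:9@98 #2:4@102 #3:3@105]
After op 4 [order #4] limit_buy(price=105, qty=8): fills=#4x#1:8@98; bids=[-] asks=[#1:1@98 #2:4@102 #3:3@105]
After op 5 [order #5] market_buy(qty=8): fills=#5x#1:1@98 #5x#2:4@102 #5x#3:3@105; bids=[-] asks=[-]

Answer: bid=- ask=98
bid=- ask=98
bid=- ask=98
bid=- ask=98
bid=- ask=-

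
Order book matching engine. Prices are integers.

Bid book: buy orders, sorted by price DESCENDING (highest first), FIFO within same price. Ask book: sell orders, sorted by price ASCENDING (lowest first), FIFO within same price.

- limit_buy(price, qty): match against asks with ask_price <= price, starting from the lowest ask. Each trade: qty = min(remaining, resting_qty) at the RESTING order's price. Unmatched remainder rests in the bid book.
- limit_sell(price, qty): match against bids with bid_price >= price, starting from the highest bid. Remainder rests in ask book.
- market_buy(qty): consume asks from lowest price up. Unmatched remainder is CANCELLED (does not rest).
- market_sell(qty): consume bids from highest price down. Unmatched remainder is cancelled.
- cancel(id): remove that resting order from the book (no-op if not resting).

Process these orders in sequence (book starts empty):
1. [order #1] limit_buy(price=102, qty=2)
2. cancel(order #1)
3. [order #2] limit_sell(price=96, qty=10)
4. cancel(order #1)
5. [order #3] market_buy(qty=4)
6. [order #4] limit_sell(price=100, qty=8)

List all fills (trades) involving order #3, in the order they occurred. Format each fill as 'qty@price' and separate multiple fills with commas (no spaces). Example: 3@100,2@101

After op 1 [order #1] limit_buy(price=102, qty=2): fills=none; bids=[#1:2@102] asks=[-]
After op 2 cancel(order #1): fills=none; bids=[-] asks=[-]
After op 3 [order #2] limit_sell(price=96, qty=10): fills=none; bids=[-] asks=[#2:10@96]
After op 4 cancel(order #1): fills=none; bids=[-] asks=[#2:10@96]
After op 5 [order #3] market_buy(qty=4): fills=#3x#2:4@96; bids=[-] asks=[#2:6@96]
After op 6 [order #4] limit_sell(price=100, qty=8): fills=none; bids=[-] asks=[#2:6@96 #4:8@100]

Answer: 4@96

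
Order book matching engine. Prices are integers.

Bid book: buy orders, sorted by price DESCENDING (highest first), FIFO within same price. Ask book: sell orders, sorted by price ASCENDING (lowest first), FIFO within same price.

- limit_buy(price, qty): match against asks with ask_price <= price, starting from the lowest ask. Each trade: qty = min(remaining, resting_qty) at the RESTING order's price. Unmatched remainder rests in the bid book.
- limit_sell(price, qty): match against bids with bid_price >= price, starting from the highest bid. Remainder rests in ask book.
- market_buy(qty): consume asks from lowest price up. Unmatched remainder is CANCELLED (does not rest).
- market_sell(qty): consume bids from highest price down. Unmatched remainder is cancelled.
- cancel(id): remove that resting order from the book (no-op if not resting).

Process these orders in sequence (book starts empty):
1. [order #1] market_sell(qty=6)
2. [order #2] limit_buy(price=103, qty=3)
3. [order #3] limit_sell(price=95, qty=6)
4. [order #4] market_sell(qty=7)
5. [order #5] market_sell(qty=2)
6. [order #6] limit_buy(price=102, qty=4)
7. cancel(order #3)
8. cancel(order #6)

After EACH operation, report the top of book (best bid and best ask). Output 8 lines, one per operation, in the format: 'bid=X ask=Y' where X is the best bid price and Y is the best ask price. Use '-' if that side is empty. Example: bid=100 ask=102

Answer: bid=- ask=-
bid=103 ask=-
bid=- ask=95
bid=- ask=95
bid=- ask=95
bid=102 ask=-
bid=102 ask=-
bid=- ask=-

Derivation:
After op 1 [order #1] market_sell(qty=6): fills=none; bids=[-] asks=[-]
After op 2 [order #2] limit_buy(price=103, qty=3): fills=none; bids=[#2:3@103] asks=[-]
After op 3 [order #3] limit_sell(price=95, qty=6): fills=#2x#3:3@103; bids=[-] asks=[#3:3@95]
After op 4 [order #4] market_sell(qty=7): fills=none; bids=[-] asks=[#3:3@95]
After op 5 [order #5] market_sell(qty=2): fills=none; bids=[-] asks=[#3:3@95]
After op 6 [order #6] limit_buy(price=102, qty=4): fills=#6x#3:3@95; bids=[#6:1@102] asks=[-]
After op 7 cancel(order #3): fills=none; bids=[#6:1@102] asks=[-]
After op 8 cancel(order #6): fills=none; bids=[-] asks=[-]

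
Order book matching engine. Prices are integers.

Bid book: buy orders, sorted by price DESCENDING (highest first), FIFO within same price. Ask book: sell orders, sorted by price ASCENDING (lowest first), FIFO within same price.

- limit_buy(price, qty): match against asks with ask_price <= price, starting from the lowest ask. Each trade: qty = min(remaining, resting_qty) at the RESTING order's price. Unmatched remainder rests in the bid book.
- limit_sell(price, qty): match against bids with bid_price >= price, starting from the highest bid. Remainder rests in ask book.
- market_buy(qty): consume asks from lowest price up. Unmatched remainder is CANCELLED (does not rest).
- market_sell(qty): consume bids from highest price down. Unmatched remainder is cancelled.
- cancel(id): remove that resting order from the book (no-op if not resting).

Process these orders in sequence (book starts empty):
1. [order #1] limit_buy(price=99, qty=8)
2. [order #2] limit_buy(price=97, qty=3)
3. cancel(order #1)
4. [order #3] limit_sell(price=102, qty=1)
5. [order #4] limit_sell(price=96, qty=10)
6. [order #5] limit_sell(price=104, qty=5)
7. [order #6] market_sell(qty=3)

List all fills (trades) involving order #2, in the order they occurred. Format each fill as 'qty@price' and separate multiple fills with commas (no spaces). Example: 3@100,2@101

After op 1 [order #1] limit_buy(price=99, qty=8): fills=none; bids=[#1:8@99] asks=[-]
After op 2 [order #2] limit_buy(price=97, qty=3): fills=none; bids=[#1:8@99 #2:3@97] asks=[-]
After op 3 cancel(order #1): fills=none; bids=[#2:3@97] asks=[-]
After op 4 [order #3] limit_sell(price=102, qty=1): fills=none; bids=[#2:3@97] asks=[#3:1@102]
After op 5 [order #4] limit_sell(price=96, qty=10): fills=#2x#4:3@97; bids=[-] asks=[#4:7@96 #3:1@102]
After op 6 [order #5] limit_sell(price=104, qty=5): fills=none; bids=[-] asks=[#4:7@96 #3:1@102 #5:5@104]
After op 7 [order #6] market_sell(qty=3): fills=none; bids=[-] asks=[#4:7@96 #3:1@102 #5:5@104]

Answer: 3@97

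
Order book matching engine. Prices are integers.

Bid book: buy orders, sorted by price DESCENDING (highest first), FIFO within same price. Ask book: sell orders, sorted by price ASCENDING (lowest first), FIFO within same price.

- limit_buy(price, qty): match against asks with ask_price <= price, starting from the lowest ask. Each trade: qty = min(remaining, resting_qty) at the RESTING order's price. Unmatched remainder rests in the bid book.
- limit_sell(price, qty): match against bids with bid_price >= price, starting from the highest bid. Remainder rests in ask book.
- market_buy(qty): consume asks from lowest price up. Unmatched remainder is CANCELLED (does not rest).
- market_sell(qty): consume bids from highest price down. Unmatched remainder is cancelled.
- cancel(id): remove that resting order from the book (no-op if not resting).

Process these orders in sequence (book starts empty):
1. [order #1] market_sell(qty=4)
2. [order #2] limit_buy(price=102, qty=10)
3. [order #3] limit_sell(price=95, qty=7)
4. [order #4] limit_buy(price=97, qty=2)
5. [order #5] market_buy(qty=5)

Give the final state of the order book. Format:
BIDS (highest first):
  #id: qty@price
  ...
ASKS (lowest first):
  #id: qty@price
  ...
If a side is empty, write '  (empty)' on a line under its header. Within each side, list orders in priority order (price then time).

Answer: BIDS (highest first):
  #2: 3@102
  #4: 2@97
ASKS (lowest first):
  (empty)

Derivation:
After op 1 [order #1] market_sell(qty=4): fills=none; bids=[-] asks=[-]
After op 2 [order #2] limit_buy(price=102, qty=10): fills=none; bids=[#2:10@102] asks=[-]
After op 3 [order #3] limit_sell(price=95, qty=7): fills=#2x#3:7@102; bids=[#2:3@102] asks=[-]
After op 4 [order #4] limit_buy(price=97, qty=2): fills=none; bids=[#2:3@102 #4:2@97] asks=[-]
After op 5 [order #5] market_buy(qty=5): fills=none; bids=[#2:3@102 #4:2@97] asks=[-]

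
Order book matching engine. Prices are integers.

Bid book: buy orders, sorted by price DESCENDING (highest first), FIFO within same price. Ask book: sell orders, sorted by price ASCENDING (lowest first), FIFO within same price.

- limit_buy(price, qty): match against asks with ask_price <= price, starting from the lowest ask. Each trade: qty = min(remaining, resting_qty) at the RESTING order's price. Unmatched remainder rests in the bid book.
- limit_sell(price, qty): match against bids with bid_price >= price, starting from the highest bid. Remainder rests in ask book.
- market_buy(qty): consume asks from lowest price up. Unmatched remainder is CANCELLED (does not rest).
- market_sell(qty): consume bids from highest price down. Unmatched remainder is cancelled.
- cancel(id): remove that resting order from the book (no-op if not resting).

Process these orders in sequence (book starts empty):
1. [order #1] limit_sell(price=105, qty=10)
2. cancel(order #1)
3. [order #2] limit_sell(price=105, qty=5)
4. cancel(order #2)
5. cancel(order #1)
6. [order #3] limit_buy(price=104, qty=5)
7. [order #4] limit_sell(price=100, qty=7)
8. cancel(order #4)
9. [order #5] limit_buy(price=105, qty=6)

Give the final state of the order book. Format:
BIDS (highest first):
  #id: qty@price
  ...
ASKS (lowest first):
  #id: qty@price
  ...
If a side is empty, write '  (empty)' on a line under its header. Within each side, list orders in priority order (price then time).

After op 1 [order #1] limit_sell(price=105, qty=10): fills=none; bids=[-] asks=[#1:10@105]
After op 2 cancel(order #1): fills=none; bids=[-] asks=[-]
After op 3 [order #2] limit_sell(price=105, qty=5): fills=none; bids=[-] asks=[#2:5@105]
After op 4 cancel(order #2): fills=none; bids=[-] asks=[-]
After op 5 cancel(order #1): fills=none; bids=[-] asks=[-]
After op 6 [order #3] limit_buy(price=104, qty=5): fills=none; bids=[#3:5@104] asks=[-]
After op 7 [order #4] limit_sell(price=100, qty=7): fills=#3x#4:5@104; bids=[-] asks=[#4:2@100]
After op 8 cancel(order #4): fills=none; bids=[-] asks=[-]
After op 9 [order #5] limit_buy(price=105, qty=6): fills=none; bids=[#5:6@105] asks=[-]

Answer: BIDS (highest first):
  #5: 6@105
ASKS (lowest first):
  (empty)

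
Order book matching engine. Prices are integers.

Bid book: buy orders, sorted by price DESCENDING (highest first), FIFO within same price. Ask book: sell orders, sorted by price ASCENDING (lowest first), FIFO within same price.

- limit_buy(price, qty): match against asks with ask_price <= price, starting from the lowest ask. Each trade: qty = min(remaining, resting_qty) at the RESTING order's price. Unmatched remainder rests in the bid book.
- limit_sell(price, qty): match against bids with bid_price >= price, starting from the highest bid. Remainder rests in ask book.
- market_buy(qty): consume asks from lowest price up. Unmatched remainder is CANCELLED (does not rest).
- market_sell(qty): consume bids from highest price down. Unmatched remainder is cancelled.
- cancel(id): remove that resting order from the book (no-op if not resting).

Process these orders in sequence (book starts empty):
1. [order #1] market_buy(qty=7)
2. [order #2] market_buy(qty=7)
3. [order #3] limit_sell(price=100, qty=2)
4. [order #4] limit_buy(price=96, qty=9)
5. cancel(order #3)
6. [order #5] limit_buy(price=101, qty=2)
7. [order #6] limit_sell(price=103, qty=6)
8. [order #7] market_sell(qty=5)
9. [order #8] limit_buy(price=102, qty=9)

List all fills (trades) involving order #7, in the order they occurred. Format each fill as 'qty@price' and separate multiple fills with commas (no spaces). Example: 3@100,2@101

After op 1 [order #1] market_buy(qty=7): fills=none; bids=[-] asks=[-]
After op 2 [order #2] market_buy(qty=7): fills=none; bids=[-] asks=[-]
After op 3 [order #3] limit_sell(price=100, qty=2): fills=none; bids=[-] asks=[#3:2@100]
After op 4 [order #4] limit_buy(price=96, qty=9): fills=none; bids=[#4:9@96] asks=[#3:2@100]
After op 5 cancel(order #3): fills=none; bids=[#4:9@96] asks=[-]
After op 6 [order #5] limit_buy(price=101, qty=2): fills=none; bids=[#5:2@101 #4:9@96] asks=[-]
After op 7 [order #6] limit_sell(price=103, qty=6): fills=none; bids=[#5:2@101 #4:9@96] asks=[#6:6@103]
After op 8 [order #7] market_sell(qty=5): fills=#5x#7:2@101 #4x#7:3@96; bids=[#4:6@96] asks=[#6:6@103]
After op 9 [order #8] limit_buy(price=102, qty=9): fills=none; bids=[#8:9@102 #4:6@96] asks=[#6:6@103]

Answer: 2@101,3@96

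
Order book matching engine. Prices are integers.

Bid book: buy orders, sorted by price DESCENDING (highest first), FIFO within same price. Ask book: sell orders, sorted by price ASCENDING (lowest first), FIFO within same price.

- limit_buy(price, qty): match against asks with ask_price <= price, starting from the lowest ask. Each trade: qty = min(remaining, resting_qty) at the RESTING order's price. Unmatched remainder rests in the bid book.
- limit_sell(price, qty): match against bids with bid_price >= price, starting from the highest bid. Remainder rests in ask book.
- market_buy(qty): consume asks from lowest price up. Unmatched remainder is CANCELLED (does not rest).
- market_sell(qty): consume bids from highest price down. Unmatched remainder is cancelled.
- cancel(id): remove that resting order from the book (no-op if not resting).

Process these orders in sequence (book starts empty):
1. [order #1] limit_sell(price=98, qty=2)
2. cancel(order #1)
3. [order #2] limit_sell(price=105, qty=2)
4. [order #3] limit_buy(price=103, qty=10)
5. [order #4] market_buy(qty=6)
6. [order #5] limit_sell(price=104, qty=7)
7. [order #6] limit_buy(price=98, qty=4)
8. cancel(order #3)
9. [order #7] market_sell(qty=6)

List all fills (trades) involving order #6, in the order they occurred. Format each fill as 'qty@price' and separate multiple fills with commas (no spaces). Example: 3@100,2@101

Answer: 4@98

Derivation:
After op 1 [order #1] limit_sell(price=98, qty=2): fills=none; bids=[-] asks=[#1:2@98]
After op 2 cancel(order #1): fills=none; bids=[-] asks=[-]
After op 3 [order #2] limit_sell(price=105, qty=2): fills=none; bids=[-] asks=[#2:2@105]
After op 4 [order #3] limit_buy(price=103, qty=10): fills=none; bids=[#3:10@103] asks=[#2:2@105]
After op 5 [order #4] market_buy(qty=6): fills=#4x#2:2@105; bids=[#3:10@103] asks=[-]
After op 6 [order #5] limit_sell(price=104, qty=7): fills=none; bids=[#3:10@103] asks=[#5:7@104]
After op 7 [order #6] limit_buy(price=98, qty=4): fills=none; bids=[#3:10@103 #6:4@98] asks=[#5:7@104]
After op 8 cancel(order #3): fills=none; bids=[#6:4@98] asks=[#5:7@104]
After op 9 [order #7] market_sell(qty=6): fills=#6x#7:4@98; bids=[-] asks=[#5:7@104]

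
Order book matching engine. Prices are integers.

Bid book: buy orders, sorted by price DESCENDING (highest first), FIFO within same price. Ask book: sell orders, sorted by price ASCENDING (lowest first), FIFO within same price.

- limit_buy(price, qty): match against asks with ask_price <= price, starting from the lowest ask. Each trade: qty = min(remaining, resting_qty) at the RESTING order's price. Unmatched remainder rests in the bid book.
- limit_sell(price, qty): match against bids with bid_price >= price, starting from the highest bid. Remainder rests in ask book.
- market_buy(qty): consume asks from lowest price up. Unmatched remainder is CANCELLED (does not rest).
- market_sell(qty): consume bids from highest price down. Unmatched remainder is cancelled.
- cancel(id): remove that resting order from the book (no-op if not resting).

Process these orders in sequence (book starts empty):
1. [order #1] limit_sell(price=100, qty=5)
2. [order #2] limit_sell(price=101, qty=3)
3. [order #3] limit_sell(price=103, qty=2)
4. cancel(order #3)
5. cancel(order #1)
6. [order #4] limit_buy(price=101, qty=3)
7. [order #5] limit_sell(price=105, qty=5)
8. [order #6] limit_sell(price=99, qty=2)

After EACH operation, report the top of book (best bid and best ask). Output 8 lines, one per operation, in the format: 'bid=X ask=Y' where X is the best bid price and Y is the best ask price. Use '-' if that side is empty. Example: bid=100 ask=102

Answer: bid=- ask=100
bid=- ask=100
bid=- ask=100
bid=- ask=100
bid=- ask=101
bid=- ask=-
bid=- ask=105
bid=- ask=99

Derivation:
After op 1 [order #1] limit_sell(price=100, qty=5): fills=none; bids=[-] asks=[#1:5@100]
After op 2 [order #2] limit_sell(price=101, qty=3): fills=none; bids=[-] asks=[#1:5@100 #2:3@101]
After op 3 [order #3] limit_sell(price=103, qty=2): fills=none; bids=[-] asks=[#1:5@100 #2:3@101 #3:2@103]
After op 4 cancel(order #3): fills=none; bids=[-] asks=[#1:5@100 #2:3@101]
After op 5 cancel(order #1): fills=none; bids=[-] asks=[#2:3@101]
After op 6 [order #4] limit_buy(price=101, qty=3): fills=#4x#2:3@101; bids=[-] asks=[-]
After op 7 [order #5] limit_sell(price=105, qty=5): fills=none; bids=[-] asks=[#5:5@105]
After op 8 [order #6] limit_sell(price=99, qty=2): fills=none; bids=[-] asks=[#6:2@99 #5:5@105]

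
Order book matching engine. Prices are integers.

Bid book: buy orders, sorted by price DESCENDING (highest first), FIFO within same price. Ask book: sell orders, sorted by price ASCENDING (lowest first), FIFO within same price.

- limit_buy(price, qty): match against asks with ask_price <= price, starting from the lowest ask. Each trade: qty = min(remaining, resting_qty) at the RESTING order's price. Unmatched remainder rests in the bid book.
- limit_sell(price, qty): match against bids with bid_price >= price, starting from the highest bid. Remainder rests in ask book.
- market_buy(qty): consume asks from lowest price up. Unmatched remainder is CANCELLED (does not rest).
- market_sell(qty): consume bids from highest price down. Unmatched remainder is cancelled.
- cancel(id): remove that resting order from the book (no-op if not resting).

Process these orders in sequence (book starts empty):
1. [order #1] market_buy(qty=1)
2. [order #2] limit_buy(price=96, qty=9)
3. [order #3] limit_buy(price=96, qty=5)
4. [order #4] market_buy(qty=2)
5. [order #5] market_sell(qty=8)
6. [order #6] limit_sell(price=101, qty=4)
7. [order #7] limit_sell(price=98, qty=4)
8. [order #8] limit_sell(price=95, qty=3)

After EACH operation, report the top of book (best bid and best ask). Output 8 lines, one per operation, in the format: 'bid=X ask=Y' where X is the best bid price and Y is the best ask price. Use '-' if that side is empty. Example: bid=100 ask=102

Answer: bid=- ask=-
bid=96 ask=-
bid=96 ask=-
bid=96 ask=-
bid=96 ask=-
bid=96 ask=101
bid=96 ask=98
bid=96 ask=98

Derivation:
After op 1 [order #1] market_buy(qty=1): fills=none; bids=[-] asks=[-]
After op 2 [order #2] limit_buy(price=96, qty=9): fills=none; bids=[#2:9@96] asks=[-]
After op 3 [order #3] limit_buy(price=96, qty=5): fills=none; bids=[#2:9@96 #3:5@96] asks=[-]
After op 4 [order #4] market_buy(qty=2): fills=none; bids=[#2:9@96 #3:5@96] asks=[-]
After op 5 [order #5] market_sell(qty=8): fills=#2x#5:8@96; bids=[#2:1@96 #3:5@96] asks=[-]
After op 6 [order #6] limit_sell(price=101, qty=4): fills=none; bids=[#2:1@96 #3:5@96] asks=[#6:4@101]
After op 7 [order #7] limit_sell(price=98, qty=4): fills=none; bids=[#2:1@96 #3:5@96] asks=[#7:4@98 #6:4@101]
After op 8 [order #8] limit_sell(price=95, qty=3): fills=#2x#8:1@96 #3x#8:2@96; bids=[#3:3@96] asks=[#7:4@98 #6:4@101]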